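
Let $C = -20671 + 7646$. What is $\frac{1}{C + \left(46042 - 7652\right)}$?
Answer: $\frac{1}{25365} \approx 3.9424 \cdot 10^{-5}$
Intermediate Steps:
$C = -13025$
$\frac{1}{C + \left(46042 - 7652\right)} = \frac{1}{-13025 + \left(46042 - 7652\right)} = \frac{1}{-13025 + 38390} = \frac{1}{25365}$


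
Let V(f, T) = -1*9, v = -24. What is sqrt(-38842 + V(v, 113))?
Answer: I*sqrt(38851) ≈ 197.11*I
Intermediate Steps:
V(f, T) = -9
sqrt(-38842 + V(v, 113)) = sqrt(-38842 - 9) = sqrt(-38851) = I*sqrt(38851)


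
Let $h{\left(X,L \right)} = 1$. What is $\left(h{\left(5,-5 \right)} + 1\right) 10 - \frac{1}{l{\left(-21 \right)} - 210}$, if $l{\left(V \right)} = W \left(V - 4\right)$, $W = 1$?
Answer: $\frac{4701}{235} \approx 20.004$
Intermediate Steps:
$l{\left(V \right)} = -4 + V$ ($l{\left(V \right)} = 1 \left(V - 4\right) = 1 \left(-4 + V\right) = -4 + V$)
$\left(h{\left(5,-5 \right)} + 1\right) 10 - \frac{1}{l{\left(-21 \right)} - 210} = \left(1 + 1\right) 10 - \frac{1}{\left(-4 - 21\right) - 210} = 2 \cdot 10 - \frac{1}{-25 - 210} = 20 - \frac{1}{-235} = 20 - - \frac{1}{235} = 20 + \frac{1}{235} = \frac{4701}{235}$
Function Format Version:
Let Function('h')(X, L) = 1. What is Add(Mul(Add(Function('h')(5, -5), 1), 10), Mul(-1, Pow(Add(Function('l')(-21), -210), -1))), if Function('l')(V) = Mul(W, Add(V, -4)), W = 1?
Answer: Rational(4701, 235) ≈ 20.004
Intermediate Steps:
Function('l')(V) = Add(-4, V) (Function('l')(V) = Mul(1, Add(V, -4)) = Mul(1, Add(-4, V)) = Add(-4, V))
Add(Mul(Add(Function('h')(5, -5), 1), 10), Mul(-1, Pow(Add(Function('l')(-21), -210), -1))) = Add(Mul(Add(1, 1), 10), Mul(-1, Pow(Add(Add(-4, -21), -210), -1))) = Add(Mul(2, 10), Mul(-1, Pow(Add(-25, -210), -1))) = Add(20, Mul(-1, Pow(-235, -1))) = Add(20, Mul(-1, Rational(-1, 235))) = Add(20, Rational(1, 235)) = Rational(4701, 235)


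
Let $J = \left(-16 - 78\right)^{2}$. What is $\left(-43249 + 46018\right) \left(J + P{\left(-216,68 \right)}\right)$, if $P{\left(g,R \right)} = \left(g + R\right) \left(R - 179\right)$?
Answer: $69956016$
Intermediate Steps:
$P{\left(g,R \right)} = \left(-179 + R\right) \left(R + g\right)$ ($P{\left(g,R \right)} = \left(R + g\right) \left(-179 + R\right) = \left(-179 + R\right) \left(R + g\right)$)
$J = 8836$ ($J = \left(-94\right)^{2} = 8836$)
$\left(-43249 + 46018\right) \left(J + P{\left(-216,68 \right)}\right) = \left(-43249 + 46018\right) \left(8836 + \left(68^{2} - 12172 - -38664 + 68 \left(-216\right)\right)\right) = 2769 \left(8836 + \left(4624 - 12172 + 38664 - 14688\right)\right) = 2769 \left(8836 + 16428\right) = 2769 \cdot 25264 = 69956016$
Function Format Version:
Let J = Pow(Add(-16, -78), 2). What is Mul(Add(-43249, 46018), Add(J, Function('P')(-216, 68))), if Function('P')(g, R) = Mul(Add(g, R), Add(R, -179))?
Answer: 69956016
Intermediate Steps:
Function('P')(g, R) = Mul(Add(-179, R), Add(R, g)) (Function('P')(g, R) = Mul(Add(R, g), Add(-179, R)) = Mul(Add(-179, R), Add(R, g)))
J = 8836 (J = Pow(-94, 2) = 8836)
Mul(Add(-43249, 46018), Add(J, Function('P')(-216, 68))) = Mul(Add(-43249, 46018), Add(8836, Add(Pow(68, 2), Mul(-179, 68), Mul(-179, -216), Mul(68, -216)))) = Mul(2769, Add(8836, Add(4624, -12172, 38664, -14688))) = Mul(2769, Add(8836, 16428)) = Mul(2769, 25264) = 69956016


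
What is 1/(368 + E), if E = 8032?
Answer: 1/8400 ≈ 0.00011905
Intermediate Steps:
1/(368 + E) = 1/(368 + 8032) = 1/8400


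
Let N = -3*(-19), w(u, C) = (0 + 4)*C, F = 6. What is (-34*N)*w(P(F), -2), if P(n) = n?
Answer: 15504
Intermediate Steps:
w(u, C) = 4*C
N = 57
(-34*N)*w(P(F), -2) = (-34*57)*(4*(-2)) = -1938*(-8) = 15504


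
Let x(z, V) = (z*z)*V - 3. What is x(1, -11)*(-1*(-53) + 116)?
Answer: -2366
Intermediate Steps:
x(z, V) = -3 + V*z**2 (x(z, V) = z**2*V - 3 = V*z**2 - 3 = -3 + V*z**2)
x(1, -11)*(-1*(-53) + 116) = (-3 - 11*1**2)*(-1*(-53) + 116) = (-3 - 11*1)*(53 + 116) = (-3 - 11)*169 = -14*169 = -2366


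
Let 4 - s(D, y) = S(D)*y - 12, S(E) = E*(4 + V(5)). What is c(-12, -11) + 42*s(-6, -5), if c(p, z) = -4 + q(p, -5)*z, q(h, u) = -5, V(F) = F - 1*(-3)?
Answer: -14397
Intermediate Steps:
V(F) = 3 + F (V(F) = F + 3 = 3 + F)
S(E) = 12*E (S(E) = E*(4 + (3 + 5)) = E*(4 + 8) = E*12 = 12*E)
c(p, z) = -4 - 5*z
s(D, y) = 16 - 12*D*y (s(D, y) = 4 - ((12*D)*y - 12) = 4 - (12*D*y - 12) = 4 - (-12 + 12*D*y) = 4 + (12 - 12*D*y) = 16 - 12*D*y)
c(-12, -11) + 42*s(-6, -5) = (-4 - 5*(-11)) + 42*(16 - 12*(-6)*(-5)) = (-4 + 55) + 42*(16 - 360) = 51 + 42*(-344) = 51 - 14448 = -14397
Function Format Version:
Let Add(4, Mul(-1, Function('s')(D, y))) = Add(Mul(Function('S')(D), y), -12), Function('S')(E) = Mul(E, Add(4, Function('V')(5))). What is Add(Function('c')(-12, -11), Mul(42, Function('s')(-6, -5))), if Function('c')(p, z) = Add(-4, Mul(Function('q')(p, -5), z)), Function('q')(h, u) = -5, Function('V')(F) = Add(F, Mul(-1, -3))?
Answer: -14397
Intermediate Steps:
Function('V')(F) = Add(3, F) (Function('V')(F) = Add(F, 3) = Add(3, F))
Function('S')(E) = Mul(12, E) (Function('S')(E) = Mul(E, Add(4, Add(3, 5))) = Mul(E, Add(4, 8)) = Mul(E, 12) = Mul(12, E))
Function('c')(p, z) = Add(-4, Mul(-5, z))
Function('s')(D, y) = Add(16, Mul(-12, D, y)) (Function('s')(D, y) = Add(4, Mul(-1, Add(Mul(Mul(12, D), y), -12))) = Add(4, Mul(-1, Add(Mul(12, D, y), -12))) = Add(4, Mul(-1, Add(-12, Mul(12, D, y)))) = Add(4, Add(12, Mul(-12, D, y))) = Add(16, Mul(-12, D, y)))
Add(Function('c')(-12, -11), Mul(42, Function('s')(-6, -5))) = Add(Add(-4, Mul(-5, -11)), Mul(42, Add(16, Mul(-12, -6, -5)))) = Add(Add(-4, 55), Mul(42, Add(16, -360))) = Add(51, Mul(42, -344)) = Add(51, -14448) = -14397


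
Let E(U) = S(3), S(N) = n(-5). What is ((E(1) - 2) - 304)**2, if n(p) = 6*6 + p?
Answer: 75625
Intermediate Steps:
n(p) = 36 + p
S(N) = 31 (S(N) = 36 - 5 = 31)
E(U) = 31
((E(1) - 2) - 304)**2 = ((31 - 2) - 304)**2 = (29 - 304)**2 = (-275)**2 = 75625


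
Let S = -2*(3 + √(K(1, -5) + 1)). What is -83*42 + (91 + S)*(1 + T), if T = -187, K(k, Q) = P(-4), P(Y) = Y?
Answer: -19296 + 372*I*√3 ≈ -19296.0 + 644.32*I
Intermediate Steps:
K(k, Q) = -4
S = -6 - 2*I*√3 (S = -2*(3 + √(-4 + 1)) = -2*(3 + √(-3)) = -2*(3 + I*√3) = -6 - 2*I*√3 ≈ -6.0 - 3.4641*I)
-83*42 + (91 + S)*(1 + T) = -83*42 + (91 + (-6 - 2*I*√3))*(1 - 187) = -3486 + (85 - 2*I*√3)*(-186) = -3486 + (-15810 + 372*I*√3) = -19296 + 372*I*√3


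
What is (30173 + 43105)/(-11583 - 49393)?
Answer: -36639/30488 ≈ -1.2018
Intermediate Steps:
(30173 + 43105)/(-11583 - 49393) = 73278/(-60976) = 73278*(-1/60976) = -36639/30488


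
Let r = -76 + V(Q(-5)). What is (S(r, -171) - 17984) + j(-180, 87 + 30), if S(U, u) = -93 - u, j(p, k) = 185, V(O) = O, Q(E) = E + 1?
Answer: -17721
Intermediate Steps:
Q(E) = 1 + E
r = -80 (r = -76 + (1 - 5) = -76 - 4 = -80)
(S(r, -171) - 17984) + j(-180, 87 + 30) = ((-93 - 1*(-171)) - 17984) + 185 = ((-93 + 171) - 17984) + 185 = (78 - 17984) + 185 = -17906 + 185 = -17721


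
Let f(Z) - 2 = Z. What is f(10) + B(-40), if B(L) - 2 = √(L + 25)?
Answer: 14 + I*√15 ≈ 14.0 + 3.873*I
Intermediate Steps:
B(L) = 2 + √(25 + L) (B(L) = 2 + √(L + 25) = 2 + √(25 + L))
f(Z) = 2 + Z
f(10) + B(-40) = (2 + 10) + (2 + √(25 - 40)) = 12 + (2 + √(-15)) = 12 + (2 + I*√15) = 14 + I*√15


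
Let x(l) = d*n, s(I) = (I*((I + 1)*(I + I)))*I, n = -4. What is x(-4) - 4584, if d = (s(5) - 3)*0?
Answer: -4584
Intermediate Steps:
s(I) = 2*I³*(1 + I) (s(I) = (I*((1 + I)*(2*I)))*I = (I*(2*I*(1 + I)))*I = (2*I²*(1 + I))*I = 2*I³*(1 + I))
d = 0 (d = (2*5³*(1 + 5) - 3)*0 = (2*125*6 - 3)*0 = (1500 - 3)*0 = 1497*0 = 0)
x(l) = 0 (x(l) = 0*(-4) = 0)
x(-4) - 4584 = 0 - 4584 = -4584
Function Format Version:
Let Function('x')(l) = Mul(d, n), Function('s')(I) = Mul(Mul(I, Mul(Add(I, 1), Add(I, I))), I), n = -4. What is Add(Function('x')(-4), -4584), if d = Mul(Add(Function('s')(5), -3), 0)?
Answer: -4584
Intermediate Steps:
Function('s')(I) = Mul(2, Pow(I, 3), Add(1, I)) (Function('s')(I) = Mul(Mul(I, Mul(Add(1, I), Mul(2, I))), I) = Mul(Mul(I, Mul(2, I, Add(1, I))), I) = Mul(Mul(2, Pow(I, 2), Add(1, I)), I) = Mul(2, Pow(I, 3), Add(1, I)))
d = 0 (d = Mul(Add(Mul(2, Pow(5, 3), Add(1, 5)), -3), 0) = Mul(Add(Mul(2, 125, 6), -3), 0) = Mul(Add(1500, -3), 0) = Mul(1497, 0) = 0)
Function('x')(l) = 0 (Function('x')(l) = Mul(0, -4) = 0)
Add(Function('x')(-4), -4584) = Add(0, -4584) = -4584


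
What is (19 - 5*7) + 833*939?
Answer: 782171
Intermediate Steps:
(19 - 5*7) + 833*939 = (19 - 35) + 782187 = -16 + 782187 = 782171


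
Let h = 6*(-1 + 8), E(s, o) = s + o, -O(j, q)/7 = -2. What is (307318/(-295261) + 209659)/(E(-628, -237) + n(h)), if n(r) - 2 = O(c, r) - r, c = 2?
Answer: -20634606227/87692517 ≈ -235.31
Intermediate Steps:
O(j, q) = 14 (O(j, q) = -7*(-2) = 14)
E(s, o) = o + s
h = 42 (h = 6*7 = 42)
n(r) = 16 - r (n(r) = 2 + (14 - r) = 16 - r)
(307318/(-295261) + 209659)/(E(-628, -237) + n(h)) = (307318/(-295261) + 209659)/((-237 - 628) + (16 - 1*42)) = (307318*(-1/295261) + 209659)/(-865 + (16 - 42)) = (-307318/295261 + 209659)/(-865 - 26) = (61903818681/295261)/(-891) = (61903818681/295261)*(-1/891) = -20634606227/87692517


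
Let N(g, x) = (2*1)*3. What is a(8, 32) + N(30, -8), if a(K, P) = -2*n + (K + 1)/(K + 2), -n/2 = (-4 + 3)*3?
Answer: -51/10 ≈ -5.1000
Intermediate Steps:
N(g, x) = 6 (N(g, x) = 2*3 = 6)
n = 6 (n = -2*(-4 + 3)*3 = -(-2)*3 = -2*(-3) = 6)
a(K, P) = -12 + (1 + K)/(2 + K) (a(K, P) = -2*6 + (K + 1)/(K + 2) = -12 + (1 + K)/(2 + K))
a(8, 32) + N(30, -8) = (-23 - 11*8)/(2 + 8) + 6 = (-23 - 88)/10 + 6 = (⅒)*(-111) + 6 = -111/10 + 6 = -51/10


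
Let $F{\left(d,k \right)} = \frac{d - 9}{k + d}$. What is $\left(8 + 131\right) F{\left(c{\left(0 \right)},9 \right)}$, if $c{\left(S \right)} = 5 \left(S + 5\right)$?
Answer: $\frac{1112}{17} \approx 65.412$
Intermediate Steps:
$c{\left(S \right)} = 25 + 5 S$ ($c{\left(S \right)} = 5 \left(5 + S\right) = 25 + 5 S$)
$F{\left(d,k \right)} = \frac{-9 + d}{d + k}$
$\left(8 + 131\right) F{\left(c{\left(0 \right)},9 \right)} = \left(8 + 131\right) \frac{-9 + \left(25 + 5 \cdot 0\right)}{\left(25 + 5 \cdot 0\right) + 9} = 139 \frac{-9 + \left(25 + 0\right)}{\left(25 + 0\right) + 9} = 139 \frac{-9 + 25}{25 + 9} = 139 \cdot \frac{1}{34} \cdot 16 = 139 \cdot \frac{8}{17} = \frac{1112}{17}$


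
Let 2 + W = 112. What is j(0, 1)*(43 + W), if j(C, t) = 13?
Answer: 1989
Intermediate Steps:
W = 110 (W = -2 + 112 = 110)
j(0, 1)*(43 + W) = 13*(43 + 110) = 13*153 = 1989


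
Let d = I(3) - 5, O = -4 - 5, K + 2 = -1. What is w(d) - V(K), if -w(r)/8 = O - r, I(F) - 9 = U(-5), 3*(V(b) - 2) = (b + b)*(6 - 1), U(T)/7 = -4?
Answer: -112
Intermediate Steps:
K = -3 (K = -2 - 1 = -3)
U(T) = -28 (U(T) = 7*(-4) = -28)
O = -9
V(b) = 2 + 10*b/3 (V(b) = 2 + ((b + b)*(6 - 1))/3 = 2 + ((2*b)*5)/3 = 2 + (10*b)/3 = 2 + 10*b/3)
I(F) = -19 (I(F) = 9 - 28 = -19)
d = -24 (d = -19 - 5 = -24)
w(r) = 72 + 8*r (w(r) = -8*(-9 - r) = 72 + 8*r)
w(d) - V(K) = (72 + 8*(-24)) - (2 + (10/3)*(-3)) = (72 - 192) - (2 - 10) = -120 - 1*(-8) = -120 + 8 = -112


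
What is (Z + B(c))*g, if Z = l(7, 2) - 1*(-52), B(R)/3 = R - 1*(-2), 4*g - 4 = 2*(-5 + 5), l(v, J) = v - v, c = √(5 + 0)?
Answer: 58 + 3*√5 ≈ 64.708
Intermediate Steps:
c = √5 ≈ 2.2361
l(v, J) = 0
g = 1 (g = 1 + (2*(-5 + 5))/4 = 1 + (2*0)/4 = 1 + (¼)*0 = 1 + 0 = 1)
B(R) = 6 + 3*R (B(R) = 3*(R - 1*(-2)) = 3*(R + 2) = 3*(2 + R) = 6 + 3*R)
Z = 52 (Z = 0 - 1*(-52) = 0 + 52 = 52)
(Z + B(c))*g = (52 + (6 + 3*√5))*1 = (58 + 3*√5)*1 = 58 + 3*√5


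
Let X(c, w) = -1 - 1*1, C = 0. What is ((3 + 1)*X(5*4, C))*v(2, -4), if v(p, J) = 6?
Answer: -48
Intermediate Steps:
X(c, w) = -2 (X(c, w) = -1 - 1 = -2)
((3 + 1)*X(5*4, C))*v(2, -4) = ((3 + 1)*(-2))*6 = (4*(-2))*6 = -8*6 = -48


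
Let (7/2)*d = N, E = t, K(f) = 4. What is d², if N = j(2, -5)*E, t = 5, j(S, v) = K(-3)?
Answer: 1600/49 ≈ 32.653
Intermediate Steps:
j(S, v) = 4
E = 5
N = 20 (N = 4*5 = 20)
d = 40/7 (d = (2/7)*20 = 40/7 ≈ 5.7143)
d² = (40/7)² = 1600/49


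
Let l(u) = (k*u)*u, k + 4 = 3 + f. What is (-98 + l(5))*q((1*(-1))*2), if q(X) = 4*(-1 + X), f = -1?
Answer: 1776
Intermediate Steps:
k = -2 (k = -4 + (3 - 1) = -4 + 2 = -2)
q(X) = -4 + 4*X
l(u) = -2*u² (l(u) = (-2*u)*u = -2*u²)
(-98 + l(5))*q((1*(-1))*2) = (-98 - 2*5²)*(-4 + 4*((1*(-1))*2)) = (-98 - 2*25)*(-4 + 4*(-1*2)) = (-98 - 50)*(-4 + 4*(-2)) = -148*(-4 - 8) = -148*(-12) = 1776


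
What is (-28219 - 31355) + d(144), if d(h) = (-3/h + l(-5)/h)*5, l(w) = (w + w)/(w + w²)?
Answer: -17157347/288 ≈ -59574.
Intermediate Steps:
l(w) = 2*w/(w + w²) (l(w) = (2*w)/(w + w²) = 2*w/(w + w²))
d(h) = -35/(2*h) (d(h) = (-3/h + (2/(1 - 5))/h)*5 = (-3/h + (2/(-4))/h)*5 = (-3/h + (2*(-¼))/h)*5 = (-3/h - 1/(2*h))*5 = -7/(2*h)*5 = -35/(2*h))
(-28219 - 31355) + d(144) = (-28219 - 31355) - 35/2/144 = -59574 - 35/2*1/144 = -59574 - 35/288 = -17157347/288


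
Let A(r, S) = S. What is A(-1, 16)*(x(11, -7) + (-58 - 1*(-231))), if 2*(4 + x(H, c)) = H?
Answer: 2792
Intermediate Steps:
x(H, c) = -4 + H/2
A(-1, 16)*(x(11, -7) + (-58 - 1*(-231))) = 16*((-4 + (1/2)*11) + (-58 - 1*(-231))) = 16*((-4 + 11/2) + (-58 + 231)) = 16*(3/2 + 173) = 16*(349/2) = 2792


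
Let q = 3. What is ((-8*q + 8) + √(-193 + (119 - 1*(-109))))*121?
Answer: -1936 + 121*√35 ≈ -1220.2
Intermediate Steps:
((-8*q + 8) + √(-193 + (119 - 1*(-109))))*121 = ((-8*3 + 8) + √(-193 + (119 - 1*(-109))))*121 = ((-24 + 8) + √(-193 + (119 + 109)))*121 = (-16 + √(-193 + 228))*121 = (-16 + √35)*121 = -1936 + 121*√35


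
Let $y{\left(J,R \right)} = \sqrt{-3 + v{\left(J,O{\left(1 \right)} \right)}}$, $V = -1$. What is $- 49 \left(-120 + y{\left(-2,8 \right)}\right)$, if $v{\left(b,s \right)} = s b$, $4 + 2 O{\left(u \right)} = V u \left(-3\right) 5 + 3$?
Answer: $5880 - 49 i \sqrt{17} \approx 5880.0 - 202.03 i$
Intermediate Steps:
$O{\left(u \right)} = - \frac{1}{2} + \frac{15 u}{2}$ ($O{\left(u \right)} = -2 + \frac{- u \left(-3\right) 5 + 3}{2} = -2 + \frac{- - 3 u 5 + 3}{2} = -2 + \frac{- \left(-15\right) u + 3}{2} = -2 + \frac{15 u + 3}{2} = -2 + \frac{3 + 15 u}{2} = -2 + \left(\frac{3}{2} + \frac{15 u}{2}\right) = - \frac{1}{2} + \frac{15 u}{2}$)
$v{\left(b,s \right)} = b s$
$y{\left(J,R \right)} = \sqrt{-3 + 7 J}$ ($y{\left(J,R \right)} = \sqrt{-3 + J \left(- \frac{1}{2} + \frac{15}{2} \cdot 1\right)} = \sqrt{-3 + J \left(- \frac{1}{2} + \frac{15}{2}\right)} = \sqrt{-3 + J 7} = \sqrt{-3 + 7 J}$)
$- 49 \left(-120 + y{\left(-2,8 \right)}\right) = - 49 \left(-120 + \sqrt{-3 + 7 \left(-2\right)}\right) = - 49 \left(-120 + \sqrt{-3 - 14}\right) = - 49 \left(-120 + \sqrt{-17}\right) = - 49 \left(-120 + i \sqrt{17}\right) = 5880 - 49 i \sqrt{17}$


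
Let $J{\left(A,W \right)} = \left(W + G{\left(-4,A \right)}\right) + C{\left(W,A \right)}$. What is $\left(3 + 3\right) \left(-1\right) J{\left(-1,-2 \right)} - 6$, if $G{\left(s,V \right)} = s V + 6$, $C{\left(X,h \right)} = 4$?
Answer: $-78$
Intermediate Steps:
$G{\left(s,V \right)} = 6 + V s$ ($G{\left(s,V \right)} = V s + 6 = 6 + V s$)
$J{\left(A,W \right)} = 10 + W - 4 A$ ($J{\left(A,W \right)} = \left(W + \left(6 + A \left(-4\right)\right)\right) + 4 = \left(W - \left(-6 + 4 A\right)\right) + 4 = \left(6 + W - 4 A\right) + 4 = 10 + W - 4 A$)
$\left(3 + 3\right) \left(-1\right) J{\left(-1,-2 \right)} - 6 = \left(3 + 3\right) \left(-1\right) \left(10 - 2 - -4\right) - 6 = 6 \left(-1\right) \left(10 - 2 + 4\right) - 6 = \left(-6\right) 12 - 6 = -72 - 6 = -78$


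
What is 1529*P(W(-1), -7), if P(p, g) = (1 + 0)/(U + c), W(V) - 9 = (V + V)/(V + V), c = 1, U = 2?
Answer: 1529/3 ≈ 509.67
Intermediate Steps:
W(V) = 10 (W(V) = 9 + (V + V)/(V + V) = 9 + (2*V)/((2*V)) = 9 + (2*V)*(1/(2*V)) = 9 + 1 = 10)
P(p, g) = ⅓ (P(p, g) = (1 + 0)/(2 + 1) = 1/3 = 1*(⅓) = ⅓)
1529*P(W(-1), -7) = 1529*(⅓) = 1529/3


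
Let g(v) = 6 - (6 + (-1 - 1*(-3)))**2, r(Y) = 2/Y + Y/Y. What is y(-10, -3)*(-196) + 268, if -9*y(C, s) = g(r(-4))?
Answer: -8956/9 ≈ -995.11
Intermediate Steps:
r(Y) = 1 + 2/Y (r(Y) = 2/Y + 1 = 1 + 2/Y)
g(v) = -58 (g(v) = 6 - (6 + (-1 + 3))**2 = 6 - (6 + 2)**2 = 6 - 1*8**2 = 6 - 1*64 = 6 - 64 = -58)
y(C, s) = 58/9 (y(C, s) = -1/9*(-58) = 58/9)
y(-10, -3)*(-196) + 268 = (58/9)*(-196) + 268 = -11368/9 + 268 = -8956/9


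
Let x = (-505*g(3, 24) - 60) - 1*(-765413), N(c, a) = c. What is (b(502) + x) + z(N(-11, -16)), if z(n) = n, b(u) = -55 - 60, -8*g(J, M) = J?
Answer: 6123331/8 ≈ 7.6542e+5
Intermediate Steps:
g(J, M) = -J/8
b(u) = -115
x = 6124339/8 (x = (-(-505)*3/8 - 60) - 1*(-765413) = (-505*(-3/8) - 60) + 765413 = (1515/8 - 60) + 765413 = 1035/8 + 765413 = 6124339/8 ≈ 7.6554e+5)
(b(502) + x) + z(N(-11, -16)) = (-115 + 6124339/8) - 11 = 6123419/8 - 11 = 6123331/8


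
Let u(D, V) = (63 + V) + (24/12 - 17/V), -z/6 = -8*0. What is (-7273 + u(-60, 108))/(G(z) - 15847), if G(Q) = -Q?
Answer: 766817/1711476 ≈ 0.44804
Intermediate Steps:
z = 0 (z = -(-48)*0 = -6*0 = 0)
u(D, V) = 65 + V - 17/V (u(D, V) = (63 + V) + (24*(1/12) - 17/V) = (63 + V) + (2 - 17/V) = 65 + V - 17/V)
(-7273 + u(-60, 108))/(G(z) - 15847) = (-7273 + (65 + 108 - 17/108))/(-1*0 - 15847) = (-7273 + (65 + 108 - 17*1/108))/(0 - 15847) = (-7273 + (65 + 108 - 17/108))/(-15847) = (-7273 + 18667/108)*(-1/15847) = -766817/108*(-1/15847) = 766817/1711476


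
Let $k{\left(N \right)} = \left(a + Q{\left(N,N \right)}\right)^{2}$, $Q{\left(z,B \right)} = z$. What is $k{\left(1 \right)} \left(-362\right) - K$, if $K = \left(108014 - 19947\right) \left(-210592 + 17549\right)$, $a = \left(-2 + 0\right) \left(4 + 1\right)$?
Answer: $17000688559$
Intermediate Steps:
$a = -10$ ($a = \left(-2\right) 5 = -10$)
$k{\left(N \right)} = \left(-10 + N\right)^{2}$
$K = -17000717881$ ($K = 88067 \left(-193043\right) = -17000717881$)
$k{\left(1 \right)} \left(-362\right) - K = \left(-10 + 1\right)^{2} \left(-362\right) - -17000717881 = \left(-9\right)^{2} \left(-362\right) + 17000717881 = 81 \left(-362\right) + 17000717881 = -29322 + 17000717881 = 17000688559$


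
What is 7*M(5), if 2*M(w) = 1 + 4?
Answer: 35/2 ≈ 17.500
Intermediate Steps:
M(w) = 5/2 (M(w) = (1 + 4)/2 = (1/2)*5 = 5/2)
7*M(5) = 7*(5/2) = 35/2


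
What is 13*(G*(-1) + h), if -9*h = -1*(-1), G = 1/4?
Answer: -169/36 ≈ -4.6944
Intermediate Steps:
G = ¼ ≈ 0.25000
h = -⅑ (h = -(-1)*(-1)/9 = -⅑*1 = -⅑ ≈ -0.11111)
13*(G*(-1) + h) = 13*((¼)*(-1) - ⅑) = 13*(-¼ - ⅑) = 13*(-13/36) = -169/36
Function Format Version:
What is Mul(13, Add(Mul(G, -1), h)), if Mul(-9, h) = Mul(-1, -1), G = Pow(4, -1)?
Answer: Rational(-169, 36) ≈ -4.6944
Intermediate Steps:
G = Rational(1, 4) ≈ 0.25000
h = Rational(-1, 9) (h = Mul(Rational(-1, 9), Mul(-1, -1)) = Mul(Rational(-1, 9), 1) = Rational(-1, 9) ≈ -0.11111)
Mul(13, Add(Mul(G, -1), h)) = Mul(13, Add(Mul(Rational(1, 4), -1), Rational(-1, 9))) = Mul(13, Add(Rational(-1, 4), Rational(-1, 9))) = Mul(13, Rational(-13, 36)) = Rational(-169, 36)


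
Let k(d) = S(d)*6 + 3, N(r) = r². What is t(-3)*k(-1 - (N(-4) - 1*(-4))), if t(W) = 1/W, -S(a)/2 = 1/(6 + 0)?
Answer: -⅓ ≈ -0.33333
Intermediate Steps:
S(a) = -⅓ (S(a) = -2/(6 + 0) = -2/6 = -2*⅙ = -⅓)
k(d) = 1 (k(d) = -⅓*6 + 3 = -2 + 3 = 1)
t(-3)*k(-1 - (N(-4) - 1*(-4))) = 1/(-3) = -⅓*1 = -⅓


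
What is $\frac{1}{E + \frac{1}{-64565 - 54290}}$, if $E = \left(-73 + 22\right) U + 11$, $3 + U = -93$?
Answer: $\frac{118855}{583221484} \approx 0.00020379$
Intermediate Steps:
$U = -96$ ($U = -3 - 93 = -96$)
$E = 4907$ ($E = \left(-73 + 22\right) \left(-96\right) + 11 = \left(-51\right) \left(-96\right) + 11 = 4896 + 11 = 4907$)
$\frac{1}{E + \frac{1}{-64565 - 54290}} = \frac{1}{4907 + \frac{1}{-64565 - 54290}} = \frac{1}{4907 + \frac{1}{-118855}} = \frac{1}{4907 - \frac{1}{118855}} = \frac{1}{\frac{583221484}{118855}} = \frac{118855}{583221484}$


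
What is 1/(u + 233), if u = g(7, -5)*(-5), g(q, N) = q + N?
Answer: 1/223 ≈ 0.0044843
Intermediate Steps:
g(q, N) = N + q
u = -10 (u = (-5 + 7)*(-5) = 2*(-5) = -10)
1/(u + 233) = 1/(-10 + 233) = 1/223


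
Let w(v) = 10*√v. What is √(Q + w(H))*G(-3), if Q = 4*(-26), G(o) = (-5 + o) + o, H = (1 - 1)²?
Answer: -22*I*√26 ≈ -112.18*I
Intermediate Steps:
H = 0 (H = 0² = 0)
G(o) = -5 + 2*o
Q = -104
√(Q + w(H))*G(-3) = √(-104 + 10*√0)*(-5 + 2*(-3)) = √(-104 + 10*0)*(-5 - 6) = √(-104 + 0)*(-11) = √(-104)*(-11) = (2*I*√26)*(-11) = -22*I*√26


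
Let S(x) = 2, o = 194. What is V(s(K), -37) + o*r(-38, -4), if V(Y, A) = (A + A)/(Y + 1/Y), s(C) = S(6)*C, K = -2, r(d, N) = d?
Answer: -125028/17 ≈ -7354.6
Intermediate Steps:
s(C) = 2*C
V(Y, A) = 2*A/(Y + 1/Y) (V(Y, A) = (2*A)/(Y + 1/Y) = 2*A/(Y + 1/Y))
V(s(K), -37) + o*r(-38, -4) = 2*(-37)*(2*(-2))/(1 + (2*(-2))²) + 194*(-38) = 2*(-37)*(-4)/(1 + (-4)²) - 7372 = 2*(-37)*(-4)/(1 + 16) - 7372 = 2*(-37)*(-4)/17 - 7372 = 2*(-37)*(-4)*(1/17) - 7372 = 296/17 - 7372 = -125028/17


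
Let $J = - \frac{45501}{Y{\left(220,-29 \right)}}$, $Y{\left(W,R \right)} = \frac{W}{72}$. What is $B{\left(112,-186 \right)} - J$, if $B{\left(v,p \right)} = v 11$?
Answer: $\frac{886778}{55} \approx 16123.0$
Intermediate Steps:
$Y{\left(W,R \right)} = \frac{W}{72}$ ($Y{\left(W,R \right)} = W \frac{1}{72} = \frac{W}{72}$)
$J = - \frac{819018}{55}$ ($J = - \frac{45501}{\frac{1}{72} \cdot 220} = - \frac{45501}{\frac{55}{18}} = \left(-45501\right) \frac{18}{55} = - \frac{819018}{55} \approx -14891.0$)
$B{\left(v,p \right)} = 11 v$
$B{\left(112,-186 \right)} - J = 11 \cdot 112 - - \frac{819018}{55} = 1232 + \frac{819018}{55} = \frac{886778}{55}$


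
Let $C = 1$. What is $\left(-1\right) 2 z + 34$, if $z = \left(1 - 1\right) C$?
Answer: $34$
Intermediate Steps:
$z = 0$ ($z = \left(1 - 1\right) 1 = 0 \cdot 1 = 0$)
$\left(-1\right) 2 z + 34 = \left(-1\right) 2 \cdot 0 + 34 = \left(-2\right) 0 + 34 = 0 + 34 = 34$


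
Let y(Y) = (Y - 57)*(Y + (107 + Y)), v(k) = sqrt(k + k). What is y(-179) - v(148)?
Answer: 59236 - 2*sqrt(74) ≈ 59219.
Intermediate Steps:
v(k) = sqrt(2)*sqrt(k) (v(k) = sqrt(2*k) = sqrt(2)*sqrt(k))
y(Y) = (-57 + Y)*(107 + 2*Y)
y(-179) - v(148) = (-6099 - 7*(-179) + 2*(-179)**2) - sqrt(2)*sqrt(148) = (-6099 + 1253 + 2*32041) - sqrt(2)*2*sqrt(37) = (-6099 + 1253 + 64082) - 2*sqrt(74) = 59236 - 2*sqrt(74)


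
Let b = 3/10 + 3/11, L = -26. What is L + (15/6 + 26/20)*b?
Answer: -13103/550 ≈ -23.824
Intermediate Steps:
b = 63/110 (b = 3*(⅒) + 3*(1/11) = 3/10 + 3/11 = 63/110 ≈ 0.57273)
L + (15/6 + 26/20)*b = -26 + (15/6 + 26/20)*(63/110) = -26 + (15*(⅙) + 26*(1/20))*(63/110) = -26 + (5/2 + 13/10)*(63/110) = -26 + (19/5)*(63/110) = -26 + 1197/550 = -13103/550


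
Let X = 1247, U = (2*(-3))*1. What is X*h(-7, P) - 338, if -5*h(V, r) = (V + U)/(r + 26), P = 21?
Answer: -63219/235 ≈ -269.02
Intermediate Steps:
U = -6 (U = -6*1 = -6)
h(V, r) = -(-6 + V)/(5*(26 + r)) (h(V, r) = -(V - 6)/(5*(r + 26)) = -(-6 + V)/(5*(26 + r)))
X*h(-7, P) - 338 = 1247*((6 - 1*(-7))/(5*(26 + 21))) - 338 = 1247*((⅕)*(6 + 7)/47) - 338 = 1247*((⅕)*(1/47)*13) - 338 = 1247*(13/235) - 338 = 16211/235 - 338 = -63219/235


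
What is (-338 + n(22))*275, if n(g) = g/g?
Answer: -92675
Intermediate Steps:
n(g) = 1
(-338 + n(22))*275 = (-338 + 1)*275 = -337*275 = -92675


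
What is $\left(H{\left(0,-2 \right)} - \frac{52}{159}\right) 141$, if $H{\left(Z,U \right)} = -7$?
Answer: $- \frac{54755}{53} \approx -1033.1$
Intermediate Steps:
$\left(H{\left(0,-2 \right)} - \frac{52}{159}\right) 141 = \left(-7 - \frac{52}{159}\right) 141 = \left(- \frac{1165}{159}\right) 141 = - \frac{54755}{53}$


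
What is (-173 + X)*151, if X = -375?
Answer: -82748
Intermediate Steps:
(-173 + X)*151 = (-173 - 375)*151 = -548*151 = -82748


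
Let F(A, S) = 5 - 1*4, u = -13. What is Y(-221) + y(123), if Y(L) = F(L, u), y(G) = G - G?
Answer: 1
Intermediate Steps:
y(G) = 0
F(A, S) = 1 (F(A, S) = 5 - 4 = 1)
Y(L) = 1
Y(-221) + y(123) = 1 + 0 = 1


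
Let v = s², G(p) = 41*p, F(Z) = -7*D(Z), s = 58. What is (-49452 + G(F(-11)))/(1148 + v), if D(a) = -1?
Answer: -49165/4512 ≈ -10.896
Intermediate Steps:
F(Z) = 7 (F(Z) = -7*(-1) = 7)
v = 3364 (v = 58² = 3364)
(-49452 + G(F(-11)))/(1148 + v) = (-49452 + 41*7)/(1148 + 3364) = (-49452 + 287)/4512 = -49165*1/4512 = -49165/4512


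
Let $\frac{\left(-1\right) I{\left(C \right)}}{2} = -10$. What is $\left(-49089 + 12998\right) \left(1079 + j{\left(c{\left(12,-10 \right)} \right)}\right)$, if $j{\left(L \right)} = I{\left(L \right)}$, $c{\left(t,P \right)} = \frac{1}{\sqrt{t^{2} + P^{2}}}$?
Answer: $-39664009$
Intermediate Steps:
$I{\left(C \right)} = 20$ ($I{\left(C \right)} = \left(-2\right) \left(-10\right) = 20$)
$c{\left(t,P \right)} = \frac{1}{\sqrt{P^{2} + t^{2}}}$
$j{\left(L \right)} = 20$
$\left(-49089 + 12998\right) \left(1079 + j{\left(c{\left(12,-10 \right)} \right)}\right) = \left(-49089 + 12998\right) \left(1079 + 20\right) = \left(-36091\right) 1099 = -39664009$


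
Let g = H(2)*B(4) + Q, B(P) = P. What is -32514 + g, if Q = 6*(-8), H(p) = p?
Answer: -32554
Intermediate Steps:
Q = -48
g = -40 (g = 2*4 - 48 = 8 - 48 = -40)
-32514 + g = -32514 - 40 = -32554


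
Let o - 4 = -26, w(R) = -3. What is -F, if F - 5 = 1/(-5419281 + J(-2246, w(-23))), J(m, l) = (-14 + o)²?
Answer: -27089924/5417985 ≈ -5.0000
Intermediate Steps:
o = -22 (o = 4 - 26 = -22)
J(m, l) = 1296 (J(m, l) = (-14 - 22)² = (-36)² = 1296)
F = 27089924/5417985 (F = 5 + 1/(-5419281 + 1296) = 5 + 1/(-5417985) = 5 - 1/5417985 = 27089924/5417985 ≈ 5.0000)
-F = -1*27089924/5417985 = -27089924/5417985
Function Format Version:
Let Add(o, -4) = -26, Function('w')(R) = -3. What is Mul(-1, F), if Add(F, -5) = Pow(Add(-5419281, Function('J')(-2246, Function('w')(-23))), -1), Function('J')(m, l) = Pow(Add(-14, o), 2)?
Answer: Rational(-27089924, 5417985) ≈ -5.0000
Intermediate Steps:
o = -22 (o = Add(4, -26) = -22)
Function('J')(m, l) = 1296 (Function('J')(m, l) = Pow(Add(-14, -22), 2) = Pow(-36, 2) = 1296)
F = Rational(27089924, 5417985) (F = Add(5, Pow(Add(-5419281, 1296), -1)) = Add(5, Pow(-5417985, -1)) = Add(5, Rational(-1, 5417985)) = Rational(27089924, 5417985) ≈ 5.0000)
Mul(-1, F) = Mul(-1, Rational(27089924, 5417985)) = Rational(-27089924, 5417985)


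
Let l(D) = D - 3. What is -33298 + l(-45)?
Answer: -33346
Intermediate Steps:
l(D) = -3 + D
-33298 + l(-45) = -33298 + (-3 - 45) = -33298 - 48 = -33346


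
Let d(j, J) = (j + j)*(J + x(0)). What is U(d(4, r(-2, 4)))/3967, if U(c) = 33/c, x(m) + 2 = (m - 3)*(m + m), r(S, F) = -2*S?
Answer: 33/63472 ≈ 0.00051991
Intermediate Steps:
x(m) = -2 + 2*m*(-3 + m) (x(m) = -2 + (m - 3)*(m + m) = -2 + (-3 + m)*(2*m) = -2 + 2*m*(-3 + m))
d(j, J) = 2*j*(-2 + J) (d(j, J) = (j + j)*(J + (-2 - 6*0 + 2*0²)) = (2*j)*(J + (-2 + 0 + 2*0)) = (2*j)*(J + (-2 + 0 + 0)) = (2*j)*(J - 2) = (2*j)*(-2 + J) = 2*j*(-2 + J))
U(d(4, r(-2, 4)))/3967 = (33/((2*4*(-2 - 2*(-2)))))/3967 = (33/((2*4*(-2 + 4))))*(1/3967) = (33/((2*4*2)))*(1/3967) = (33/16)*(1/3967) = 33/63472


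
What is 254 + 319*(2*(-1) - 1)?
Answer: -703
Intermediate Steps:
254 + 319*(2*(-1) - 1) = 254 + 319*(-2 - 1) = 254 + 319*(-3) = 254 - 957 = -703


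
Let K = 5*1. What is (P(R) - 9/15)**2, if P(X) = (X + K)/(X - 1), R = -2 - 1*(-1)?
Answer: 169/25 ≈ 6.7600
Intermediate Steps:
K = 5
R = -1 (R = -2 + 1 = -1)
P(X) = (5 + X)/(-1 + X) (P(X) = (X + 5)/(X - 1) = (5 + X)/(-1 + X))
(P(R) - 9/15)**2 = ((5 - 1)/(-1 - 1) - 9/15)**2 = (4/(-2) - 9*1/15)**2 = (-1/2*4 - 3/5)**2 = (-2 - 3/5)**2 = (-13/5)**2 = 169/25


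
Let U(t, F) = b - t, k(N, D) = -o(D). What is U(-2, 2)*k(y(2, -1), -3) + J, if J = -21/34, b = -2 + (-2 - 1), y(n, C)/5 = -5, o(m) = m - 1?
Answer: -429/34 ≈ -12.618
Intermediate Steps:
o(m) = -1 + m
y(n, C) = -25 (y(n, C) = 5*(-5) = -25)
b = -5 (b = -2 - 3 = -5)
J = -21/34 (J = -21*1/34 = -21/34 ≈ -0.61765)
k(N, D) = 1 - D (k(N, D) = -(-1 + D) = 1 - D)
U(t, F) = -5 - t
U(-2, 2)*k(y(2, -1), -3) + J = (-5 - 1*(-2))*(1 - 1*(-3)) - 21/34 = (-5 + 2)*(1 + 3) - 21/34 = -3*4 - 21/34 = -12 - 21/34 = -429/34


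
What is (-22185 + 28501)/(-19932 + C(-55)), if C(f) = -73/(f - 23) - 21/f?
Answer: -27095640/85502627 ≈ -0.31690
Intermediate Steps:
C(f) = -73/(-23 + f) - 21/f
(-22185 + 28501)/(-19932 + C(-55)) = (-22185 + 28501)/(-19932 + (483 - 94*(-55))/((-55)*(-23 - 55))) = 6316/(-19932 - 1/55*(483 + 5170)/(-78)) = 6316/(-19932 - 1/55*(-1/78)*5653) = 6316/(-19932 + 5653/4290) = 6316/(-85502627/4290) = 6316*(-4290/85502627) = -27095640/85502627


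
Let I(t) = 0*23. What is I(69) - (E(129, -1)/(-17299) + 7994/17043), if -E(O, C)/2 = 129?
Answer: -142685300/294826857 ≈ -0.48396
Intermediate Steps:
I(t) = 0
E(O, C) = -258 (E(O, C) = -2*129 = -258)
I(69) - (E(129, -1)/(-17299) + 7994/17043) = 0 - (-258/(-17299) + 7994/17043) = 0 - (-258*(-1/17299) + 7994*(1/17043)) = 0 - (258/17299 + 7994/17043) = 0 - 1*142685300/294826857 = 0 - 142685300/294826857 = -142685300/294826857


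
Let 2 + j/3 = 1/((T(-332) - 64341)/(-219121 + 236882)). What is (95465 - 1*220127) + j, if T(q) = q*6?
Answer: -2756551909/22111 ≈ -1.2467e+5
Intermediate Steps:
T(q) = 6*q
j = -150427/22111 (j = -6 + 3/(((6*(-332) - 64341)/(-219121 + 236882))) = -6 + 3/(((-1992 - 64341)/17761)) = -6 + 3/((-66333*1/17761)) = -6 + 3/(-66333/17761) = -6 + 3*(-17761/66333) = -6 - 17761/22111 = -150427/22111 ≈ -6.8033)
(95465 - 1*220127) + j = (95465 - 1*220127) - 150427/22111 = (95465 - 220127) - 150427/22111 = -124662 - 150427/22111 = -2756551909/22111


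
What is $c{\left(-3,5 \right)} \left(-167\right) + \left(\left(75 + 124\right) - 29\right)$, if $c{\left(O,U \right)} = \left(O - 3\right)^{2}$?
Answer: $-5842$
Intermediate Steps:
$c{\left(O,U \right)} = \left(-3 + O\right)^{2}$
$c{\left(-3,5 \right)} \left(-167\right) + \left(\left(75 + 124\right) - 29\right) = \left(-3 - 3\right)^{2} \left(-167\right) + \left(\left(75 + 124\right) - 29\right) = \left(-6\right)^{2} \left(-167\right) + \left(199 - 29\right) = 36 \left(-167\right) + 170 = -6012 + 170 = -5842$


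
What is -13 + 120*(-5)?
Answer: -613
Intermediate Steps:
-13 + 120*(-5) = -13 - 600 = -613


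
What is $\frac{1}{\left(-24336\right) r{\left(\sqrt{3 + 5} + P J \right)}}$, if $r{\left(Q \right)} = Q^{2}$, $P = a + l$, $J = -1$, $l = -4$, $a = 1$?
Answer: $- \frac{17}{24336} + \frac{\sqrt{2}}{2028} \approx -1.2096 \cdot 10^{-6}$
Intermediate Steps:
$P = -3$ ($P = 1 - 4 = -3$)
$\frac{1}{\left(-24336\right) r{\left(\sqrt{3 + 5} + P J \right)}} = \frac{1}{\left(-24336\right) \left(\sqrt{3 + 5} - -3\right)^{2}} = \frac{1}{\left(-24336\right) \left(\sqrt{8} + 3\right)^{2}} = \frac{1}{\left(-24336\right) \left(2 \sqrt{2} + 3\right)^{2}} = \frac{1}{\left(-24336\right) \left(3 + 2 \sqrt{2}\right)^{2}} = - \frac{1}{24336 \left(3 + 2 \sqrt{2}\right)^{2}}$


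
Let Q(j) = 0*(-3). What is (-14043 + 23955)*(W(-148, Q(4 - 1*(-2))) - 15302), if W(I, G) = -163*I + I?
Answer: 85976688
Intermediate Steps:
Q(j) = 0
W(I, G) = -162*I
(-14043 + 23955)*(W(-148, Q(4 - 1*(-2))) - 15302) = (-14043 + 23955)*(-162*(-148) - 15302) = 9912*(23976 - 15302) = 9912*8674 = 85976688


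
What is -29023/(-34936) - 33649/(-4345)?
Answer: 118333309/13799720 ≈ 8.5751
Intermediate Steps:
-29023/(-34936) - 33649/(-4345) = -29023*(-1/34936) - 33649*(-1/4345) = 29023/34936 + 3059/395 = 118333309/13799720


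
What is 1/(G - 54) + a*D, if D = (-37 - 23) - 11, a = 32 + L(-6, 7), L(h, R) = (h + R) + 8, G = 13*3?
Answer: -43666/15 ≈ -2911.1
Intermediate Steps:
G = 39
L(h, R) = 8 + R + h (L(h, R) = (R + h) + 8 = 8 + R + h)
a = 41 (a = 32 + (8 + 7 - 6) = 32 + 9 = 41)
D = -71 (D = -60 - 11 = -71)
1/(G - 54) + a*D = 1/(39 - 54) + 41*(-71) = 1/(-15) - 2911 = -1/15 - 2911 = -43666/15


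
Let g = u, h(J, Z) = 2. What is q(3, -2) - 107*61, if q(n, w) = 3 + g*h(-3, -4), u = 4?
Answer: -6516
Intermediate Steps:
g = 4
q(n, w) = 11 (q(n, w) = 3 + 4*2 = 3 + 8 = 11)
q(3, -2) - 107*61 = 11 - 107*61 = 11 - 6527 = -6516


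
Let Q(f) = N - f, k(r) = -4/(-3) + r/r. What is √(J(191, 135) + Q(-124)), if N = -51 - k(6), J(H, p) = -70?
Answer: √6/3 ≈ 0.81650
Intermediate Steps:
k(r) = 7/3 (k(r) = -4*(-⅓) + 1 = 4/3 + 1 = 7/3)
N = -160/3 (N = -51 - 1*7/3 = -51 - 7/3 = -160/3 ≈ -53.333)
Q(f) = -160/3 - f
√(J(191, 135) + Q(-124)) = √(-70 + (-160/3 - 1*(-124))) = √(-70 + (-160/3 + 124)) = √(-70 + 212/3) = √(⅔) = √6/3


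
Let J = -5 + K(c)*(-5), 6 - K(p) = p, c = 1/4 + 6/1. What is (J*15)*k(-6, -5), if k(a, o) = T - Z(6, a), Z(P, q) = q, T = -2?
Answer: -225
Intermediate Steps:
c = 25/4 (c = 1*(¼) + 6*1 = ¼ + 6 = 25/4 ≈ 6.2500)
K(p) = 6 - p
k(a, o) = -2 - a
J = -15/4 (J = -5 + (6 - 1*25/4)*(-5) = -5 + (6 - 25/4)*(-5) = -5 - ¼*(-5) = -5 + 5/4 = -15/4 ≈ -3.7500)
(J*15)*k(-6, -5) = (-15/4*15)*(-2 - 1*(-6)) = -225*(-2 + 6)/4 = -225/4*4 = -225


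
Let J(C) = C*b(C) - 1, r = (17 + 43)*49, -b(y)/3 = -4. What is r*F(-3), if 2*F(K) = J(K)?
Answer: -54390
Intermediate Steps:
b(y) = 12 (b(y) = -3*(-4) = 12)
r = 2940 (r = 60*49 = 2940)
J(C) = -1 + 12*C (J(C) = C*12 - 1 = 12*C - 1 = -1 + 12*C)
F(K) = -1/2 + 6*K (F(K) = (-1 + 12*K)/2 = -1/2 + 6*K)
r*F(-3) = 2940*(-1/2 + 6*(-3)) = 2940*(-1/2 - 18) = 2940*(-37/2) = -54390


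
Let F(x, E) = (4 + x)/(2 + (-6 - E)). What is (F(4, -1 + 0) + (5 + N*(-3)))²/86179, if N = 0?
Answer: 49/775611 ≈ 6.3176e-5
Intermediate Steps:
F(x, E) = (4 + x)/(-4 - E)
(F(4, -1 + 0) + (5 + N*(-3)))²/86179 = ((-4 - 1*4)/(4 + (-1 + 0)) + (5 + 0*(-3)))²/86179 = ((-4 - 4)/(4 - 1) + (5 + 0))²*(1/86179) = (-8/3 + 5)²*(1/86179) = (7/3)²*(1/86179) = (49/9)*(1/86179) = 49/775611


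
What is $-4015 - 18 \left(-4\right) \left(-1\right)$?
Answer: $-4087$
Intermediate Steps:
$-4015 - 18 \left(-4\right) \left(-1\right) = -4015 - \left(-72\right) \left(-1\right) = -4015 - 72 = -4087$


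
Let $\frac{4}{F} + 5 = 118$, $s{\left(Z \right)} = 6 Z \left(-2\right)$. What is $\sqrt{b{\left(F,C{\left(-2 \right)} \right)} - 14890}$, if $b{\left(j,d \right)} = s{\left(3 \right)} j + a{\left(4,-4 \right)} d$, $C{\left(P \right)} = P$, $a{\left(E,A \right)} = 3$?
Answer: $\frac{8 i \sqrt{2972239}}{113} \approx 122.05 i$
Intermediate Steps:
$s{\left(Z \right)} = - 12 Z$
$F = \frac{4}{113}$ ($F = \frac{4}{-5 + 118} = \frac{4}{113} \approx 0.035398$)
$b{\left(j,d \right)} = - 36 j + 3 d$ ($b{\left(j,d \right)} = \left(-12\right) 3 j + 3 d = - 36 j + 3 d$)
$\sqrt{b{\left(F,C{\left(-2 \right)} \right)} - 14890} = \sqrt{\left(\left(-36\right) \frac{4}{113} + 3 \left(-2\right)\right) - 14890} = \sqrt{\left(- \frac{144}{113} - 6\right) - 14890} = \sqrt{- \frac{822}{113} - 14890} = \sqrt{- \frac{1683392}{113}} = \frac{8 i \sqrt{2972239}}{113}$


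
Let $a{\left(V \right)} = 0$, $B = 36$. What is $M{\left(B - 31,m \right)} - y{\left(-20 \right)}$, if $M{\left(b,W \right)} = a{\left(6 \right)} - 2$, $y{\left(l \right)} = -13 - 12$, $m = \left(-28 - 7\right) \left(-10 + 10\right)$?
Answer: $23$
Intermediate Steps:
$m = 0$ ($m = \left(-35\right) 0 = 0$)
$y{\left(l \right)} = -25$
$M{\left(b,W \right)} = -2$ ($M{\left(b,W \right)} = 0 - 2 = -2$)
$M{\left(B - 31,m \right)} - y{\left(-20 \right)} = -2 - -25 = -2 + 25 = 23$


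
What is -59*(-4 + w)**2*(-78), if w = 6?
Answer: 18408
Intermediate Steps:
-59*(-4 + w)**2*(-78) = -59*(-4 + 6)**2*(-78) = -59*2**2*(-78) = -59*4*(-78) = -236*(-78) = 18408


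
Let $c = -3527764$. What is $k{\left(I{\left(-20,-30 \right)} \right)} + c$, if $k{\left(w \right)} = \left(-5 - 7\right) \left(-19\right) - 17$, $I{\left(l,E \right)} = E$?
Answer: $-3527553$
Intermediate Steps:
$k{\left(w \right)} = 211$ ($k{\left(w \right)} = \left(-12\right) \left(-19\right) - 17 = 228 - 17 = 211$)
$k{\left(I{\left(-20,-30 \right)} \right)} + c = 211 - 3527764 = -3527553$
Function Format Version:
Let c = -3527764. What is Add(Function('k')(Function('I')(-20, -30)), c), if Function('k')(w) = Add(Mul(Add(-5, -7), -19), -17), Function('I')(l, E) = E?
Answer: -3527553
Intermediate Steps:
Function('k')(w) = 211 (Function('k')(w) = Add(Mul(-12, -19), -17) = Add(228, -17) = 211)
Add(Function('k')(Function('I')(-20, -30)), c) = Add(211, -3527764) = -3527553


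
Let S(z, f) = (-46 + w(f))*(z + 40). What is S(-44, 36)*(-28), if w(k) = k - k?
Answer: -5152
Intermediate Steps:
w(k) = 0
S(z, f) = -1840 - 46*z (S(z, f) = (-46 + 0)*(z + 40) = -46*(40 + z) = -1840 - 46*z)
S(-44, 36)*(-28) = (-1840 - 46*(-44))*(-28) = (-1840 + 2024)*(-28) = 184*(-28) = -5152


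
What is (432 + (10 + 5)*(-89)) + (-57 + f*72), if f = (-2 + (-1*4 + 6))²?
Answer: -960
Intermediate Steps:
f = 0 (f = (-2 + (-4 + 6))² = (-2 + 2)² = 0² = 0)
(432 + (10 + 5)*(-89)) + (-57 + f*72) = (432 + (10 + 5)*(-89)) + (-57 + 0*72) = (432 + 15*(-89)) + (-57 + 0) = (432 - 1335) - 57 = -903 - 57 = -960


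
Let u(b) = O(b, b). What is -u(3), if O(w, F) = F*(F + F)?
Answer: -18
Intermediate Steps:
O(w, F) = 2*F² (O(w, F) = F*(2*F) = 2*F²)
u(b) = 2*b²
-u(3) = -2*3² = -2*9 = -1*18 = -18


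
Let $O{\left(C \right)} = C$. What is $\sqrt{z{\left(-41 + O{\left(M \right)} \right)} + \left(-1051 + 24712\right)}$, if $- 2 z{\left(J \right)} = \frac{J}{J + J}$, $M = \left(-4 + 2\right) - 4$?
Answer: $\frac{\sqrt{94643}}{2} \approx 153.82$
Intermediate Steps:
$M = -6$ ($M = -2 - 4 = -6$)
$z{\left(J \right)} = - \frac{1}{4}$ ($z{\left(J \right)} = - \frac{J \frac{1}{J + J}}{2} = - \frac{J \frac{1}{2 J}}{2} = \left(- \frac{1}{2}\right) \frac{1}{2} = - \frac{1}{4}$)
$\sqrt{z{\left(-41 + O{\left(M \right)} \right)} + \left(-1051 + 24712\right)} = \sqrt{- \frac{1}{4} + \left(-1051 + 24712\right)} = \sqrt{- \frac{1}{4} + 23661} = \sqrt{\frac{94643}{4}} = \frac{\sqrt{94643}}{2}$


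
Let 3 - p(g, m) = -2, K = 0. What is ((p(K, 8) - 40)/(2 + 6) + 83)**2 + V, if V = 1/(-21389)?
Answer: 8462365285/1368896 ≈ 6181.9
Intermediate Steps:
p(g, m) = 5 (p(g, m) = 3 - 1*(-2) = 3 + 2 = 5)
V = -1/21389 ≈ -4.6753e-5
((p(K, 8) - 40)/(2 + 6) + 83)**2 + V = ((5 - 40)/(2 + 6) + 83)**2 - 1/21389 = (-35/8 + 83)**2 - 1/21389 = (629/8)**2 - 1/21389 = 395641/64 - 1/21389 = 8462365285/1368896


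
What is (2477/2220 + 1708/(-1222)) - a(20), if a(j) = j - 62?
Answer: 56587207/1356420 ≈ 41.718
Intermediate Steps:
a(j) = -62 + j
(2477/2220 + 1708/(-1222)) - a(20) = (2477/2220 + 1708/(-1222)) - (-62 + 20) = (2477*(1/2220) + 1708*(-1/1222)) - 1*(-42) = (2477/2220 - 854/611) + 42 = -382433/1356420 + 42 = 56587207/1356420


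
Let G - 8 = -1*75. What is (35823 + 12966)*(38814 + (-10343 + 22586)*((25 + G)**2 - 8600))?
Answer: -4081411301526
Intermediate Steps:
G = -67 (G = 8 - 1*75 = 8 - 75 = -67)
(35823 + 12966)*(38814 + (-10343 + 22586)*((25 + G)**2 - 8600)) = (35823 + 12966)*(38814 + (-10343 + 22586)*((25 - 67)**2 - 8600)) = 48789*(38814 + 12243*((-42)**2 - 8600)) = 48789*(38814 + 12243*(1764 - 8600)) = 48789*(38814 + 12243*(-6836)) = 48789*(38814 - 83693148) = 48789*(-83654334) = -4081411301526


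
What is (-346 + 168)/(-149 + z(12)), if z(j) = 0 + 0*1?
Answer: 178/149 ≈ 1.1946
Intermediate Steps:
z(j) = 0 (z(j) = 0 + 0 = 0)
(-346 + 168)/(-149 + z(12)) = (-346 + 168)/(-149 + 0) = -178/(-149) = -178*(-1/149) = 178/149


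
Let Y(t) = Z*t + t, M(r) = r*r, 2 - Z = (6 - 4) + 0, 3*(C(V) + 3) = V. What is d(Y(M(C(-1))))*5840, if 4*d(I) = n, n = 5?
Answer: 7300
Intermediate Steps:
C(V) = -3 + V/3
Z = 0 (Z = 2 - ((6 - 4) + 0) = 2 - (2 + 0) = 2 - 1*2 = 2 - 2 = 0)
M(r) = r²
Y(t) = t (Y(t) = 0*t + t = 0 + t = t)
d(I) = 5/4 (d(I) = (¼)*5 = 5/4)
d(Y(M(C(-1))))*5840 = (5/4)*5840 = 7300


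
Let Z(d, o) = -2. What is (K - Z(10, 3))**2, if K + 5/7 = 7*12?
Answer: 356409/49 ≈ 7273.7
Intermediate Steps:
K = 583/7 (K = -5/7 + 7*12 = -5/7 + 84 = 583/7 ≈ 83.286)
(K - Z(10, 3))**2 = (583/7 - 1*(-2))**2 = (583/7 + 2)**2 = (597/7)**2 = 356409/49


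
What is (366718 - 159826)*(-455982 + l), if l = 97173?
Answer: -74234711628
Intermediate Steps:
(366718 - 159826)*(-455982 + l) = (366718 - 159826)*(-455982 + 97173) = 206892*(-358809) = -74234711628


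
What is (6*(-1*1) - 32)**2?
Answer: 1444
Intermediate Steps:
(6*(-1*1) - 32)**2 = (6*(-1) - 32)**2 = (-6 - 32)**2 = (-38)**2 = 1444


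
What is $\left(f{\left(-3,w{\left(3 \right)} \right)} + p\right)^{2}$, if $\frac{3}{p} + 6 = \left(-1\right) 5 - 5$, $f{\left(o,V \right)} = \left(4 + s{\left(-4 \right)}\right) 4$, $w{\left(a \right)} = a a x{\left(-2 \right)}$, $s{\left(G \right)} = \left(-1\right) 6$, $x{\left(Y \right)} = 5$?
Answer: $\frac{17161}{256} \approx 67.035$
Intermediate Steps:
$s{\left(G \right)} = -6$
$w{\left(a \right)} = 5 a^{2}$ ($w{\left(a \right)} = a a 5 = a^{2} \cdot 5 = 5 a^{2}$)
$f{\left(o,V \right)} = -8$ ($f{\left(o,V \right)} = \left(4 - 6\right) 4 = \left(-2\right) 4 = -8$)
$p = - \frac{3}{16}$ ($p = \frac{3}{-6 - 10} = \frac{3}{-16} = 3 \left(- \frac{1}{16}\right) = - \frac{3}{16} \approx -0.1875$)
$\left(f{\left(-3,w{\left(3 \right)} \right)} + p\right)^{2} = \left(-8 - \frac{3}{16}\right)^{2} = \left(- \frac{131}{16}\right)^{2} = \frac{17161}{256}$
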